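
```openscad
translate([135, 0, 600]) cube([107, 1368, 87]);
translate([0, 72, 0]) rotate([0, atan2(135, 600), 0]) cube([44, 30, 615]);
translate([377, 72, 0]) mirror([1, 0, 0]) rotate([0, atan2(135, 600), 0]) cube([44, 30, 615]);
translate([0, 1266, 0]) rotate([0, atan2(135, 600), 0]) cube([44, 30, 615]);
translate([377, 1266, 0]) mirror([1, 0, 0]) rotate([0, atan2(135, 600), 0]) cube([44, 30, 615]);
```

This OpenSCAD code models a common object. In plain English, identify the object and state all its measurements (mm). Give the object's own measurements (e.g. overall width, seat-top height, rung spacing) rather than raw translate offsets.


A sawhorse. A 107×1368×87 mm beam (x, y, z) sits on two A-frame leg pairs. Each pair is two raked legs of 44×30 mm section (30 mm along y) splaying symmetrically in x. Each leg rises 600 mm vertically over 135 mm of horizontal reach and is 615 mm long along its own axis. Every leg's outer bottom edge rests on the floor and its outer top edge meets a bottom edge of the beam — the left legs (tilting toward +x) meet the beam's −x bottom edge, the right legs (their mirror images, tilting toward −x) meet its +x bottom edge — so the leg tops tuck under the beam, the beam's underside is 600 mm above the floor, and the feet are 377 mm apart outside-to-outside with the beam centred between them. The two leg pairs are set in 72 mm from either end of the beam.


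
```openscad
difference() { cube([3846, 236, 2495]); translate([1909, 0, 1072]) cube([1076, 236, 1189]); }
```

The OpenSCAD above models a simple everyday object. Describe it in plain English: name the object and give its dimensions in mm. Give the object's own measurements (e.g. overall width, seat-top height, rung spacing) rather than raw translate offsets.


A wall 3846 mm long (x), 236 mm thick (y), 2495 mm tall, with a rectangular window opening cut through it. The opening is 1076 mm wide and 1189 mm tall; its sill is at z = 1072 mm and its near (−x) edge is 1909 mm from the wall's −x end. The opening passes through the full wall thickness.


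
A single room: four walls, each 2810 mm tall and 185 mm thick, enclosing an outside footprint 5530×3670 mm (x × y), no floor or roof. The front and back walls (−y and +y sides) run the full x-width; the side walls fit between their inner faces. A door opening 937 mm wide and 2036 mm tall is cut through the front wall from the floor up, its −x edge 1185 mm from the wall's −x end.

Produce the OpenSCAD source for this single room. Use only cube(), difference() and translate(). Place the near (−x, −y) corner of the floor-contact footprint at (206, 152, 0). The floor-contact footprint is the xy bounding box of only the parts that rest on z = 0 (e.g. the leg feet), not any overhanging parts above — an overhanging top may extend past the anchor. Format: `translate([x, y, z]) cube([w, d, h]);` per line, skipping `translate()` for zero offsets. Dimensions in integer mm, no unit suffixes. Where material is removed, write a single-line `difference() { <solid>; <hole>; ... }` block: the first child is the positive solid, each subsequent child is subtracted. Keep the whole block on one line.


difference() { translate([206, 152, 0]) cube([5530, 185, 2810]); translate([1391, 152, 0]) cube([937, 185, 2036]); }
translate([206, 3637, 0]) cube([5530, 185, 2810]);
translate([206, 337, 0]) cube([185, 3300, 2810]);
translate([5551, 337, 0]) cube([185, 3300, 2810]);


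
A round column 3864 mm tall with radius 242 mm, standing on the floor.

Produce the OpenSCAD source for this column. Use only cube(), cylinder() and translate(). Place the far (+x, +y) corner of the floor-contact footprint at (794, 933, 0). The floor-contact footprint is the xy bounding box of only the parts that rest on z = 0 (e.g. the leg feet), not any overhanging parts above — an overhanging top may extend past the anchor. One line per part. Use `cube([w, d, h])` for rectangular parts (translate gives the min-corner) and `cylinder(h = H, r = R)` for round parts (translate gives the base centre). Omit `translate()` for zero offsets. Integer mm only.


translate([552, 691, 0]) cylinder(h = 3864, r = 242);


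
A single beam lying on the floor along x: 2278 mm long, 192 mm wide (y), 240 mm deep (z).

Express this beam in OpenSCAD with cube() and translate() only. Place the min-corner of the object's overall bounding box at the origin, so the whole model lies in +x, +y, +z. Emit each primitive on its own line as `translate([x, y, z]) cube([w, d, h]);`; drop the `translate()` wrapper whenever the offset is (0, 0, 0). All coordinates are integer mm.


cube([2278, 192, 240]);


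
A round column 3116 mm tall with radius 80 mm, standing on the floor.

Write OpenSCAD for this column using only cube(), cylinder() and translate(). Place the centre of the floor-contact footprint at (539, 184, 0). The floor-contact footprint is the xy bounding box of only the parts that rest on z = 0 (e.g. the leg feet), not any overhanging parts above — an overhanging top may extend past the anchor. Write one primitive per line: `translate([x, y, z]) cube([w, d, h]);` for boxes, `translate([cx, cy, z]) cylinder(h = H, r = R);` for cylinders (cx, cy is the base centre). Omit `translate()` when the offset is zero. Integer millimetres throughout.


translate([539, 184, 0]) cylinder(h = 3116, r = 80);


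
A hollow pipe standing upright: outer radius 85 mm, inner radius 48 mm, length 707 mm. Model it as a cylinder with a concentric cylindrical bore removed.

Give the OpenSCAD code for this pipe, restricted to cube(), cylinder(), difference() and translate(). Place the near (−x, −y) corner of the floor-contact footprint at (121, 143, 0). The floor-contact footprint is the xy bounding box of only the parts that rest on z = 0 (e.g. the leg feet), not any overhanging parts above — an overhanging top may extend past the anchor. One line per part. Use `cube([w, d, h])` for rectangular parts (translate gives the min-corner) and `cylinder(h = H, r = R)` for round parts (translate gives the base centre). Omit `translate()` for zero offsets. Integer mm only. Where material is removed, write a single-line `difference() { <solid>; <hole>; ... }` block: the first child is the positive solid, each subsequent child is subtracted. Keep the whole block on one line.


difference() { translate([206, 228, 0]) cylinder(h = 707, r = 85); translate([206, 228, 0]) cylinder(h = 707, r = 48); }


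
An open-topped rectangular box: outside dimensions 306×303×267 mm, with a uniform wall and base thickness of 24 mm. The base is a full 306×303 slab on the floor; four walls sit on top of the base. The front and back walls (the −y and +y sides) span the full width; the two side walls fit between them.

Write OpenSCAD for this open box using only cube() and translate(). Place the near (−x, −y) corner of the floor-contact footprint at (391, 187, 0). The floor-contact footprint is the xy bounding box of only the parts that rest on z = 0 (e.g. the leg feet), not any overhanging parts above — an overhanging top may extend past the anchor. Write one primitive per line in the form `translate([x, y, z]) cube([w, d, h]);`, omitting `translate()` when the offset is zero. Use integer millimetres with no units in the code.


translate([391, 187, 0]) cube([306, 303, 24]);
translate([391, 187, 24]) cube([306, 24, 243]);
translate([391, 466, 24]) cube([306, 24, 243]);
translate([391, 211, 24]) cube([24, 255, 243]);
translate([673, 211, 24]) cube([24, 255, 243]);


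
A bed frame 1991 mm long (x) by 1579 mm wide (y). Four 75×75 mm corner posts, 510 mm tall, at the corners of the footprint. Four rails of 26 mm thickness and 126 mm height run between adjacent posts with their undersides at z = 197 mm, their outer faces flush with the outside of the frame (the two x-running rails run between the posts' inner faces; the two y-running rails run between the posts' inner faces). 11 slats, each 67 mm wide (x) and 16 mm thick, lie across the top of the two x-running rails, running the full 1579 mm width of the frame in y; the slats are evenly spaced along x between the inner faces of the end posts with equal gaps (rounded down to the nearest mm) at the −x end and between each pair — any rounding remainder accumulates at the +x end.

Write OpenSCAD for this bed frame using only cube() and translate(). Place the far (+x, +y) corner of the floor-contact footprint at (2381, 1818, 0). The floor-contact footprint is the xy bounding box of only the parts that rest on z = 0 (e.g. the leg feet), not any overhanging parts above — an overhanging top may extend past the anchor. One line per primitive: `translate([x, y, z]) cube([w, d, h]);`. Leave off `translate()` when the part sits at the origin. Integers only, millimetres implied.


// slat z = rail_z + rail_h = 197 + 126 = 323
// slat gap = ⌊(1841 − 11·67) / 12⌋ = 92
translate([390, 239, 0]) cube([75, 75, 510]);
translate([390, 1743, 0]) cube([75, 75, 510]);
translate([2306, 239, 0]) cube([75, 75, 510]);
translate([2306, 1743, 0]) cube([75, 75, 510]);
translate([465, 239, 197]) cube([1841, 26, 126]);
translate([465, 1792, 197]) cube([1841, 26, 126]);
translate([390, 314, 197]) cube([26, 1429, 126]);
translate([2355, 314, 197]) cube([26, 1429, 126]);
translate([557, 239, 323]) cube([67, 1579, 16]);
translate([716, 239, 323]) cube([67, 1579, 16]);
translate([875, 239, 323]) cube([67, 1579, 16]);
translate([1034, 239, 323]) cube([67, 1579, 16]);
translate([1193, 239, 323]) cube([67, 1579, 16]);
translate([1352, 239, 323]) cube([67, 1579, 16]);
translate([1511, 239, 323]) cube([67, 1579, 16]);
translate([1670, 239, 323]) cube([67, 1579, 16]);
translate([1829, 239, 323]) cube([67, 1579, 16]);
translate([1988, 239, 323]) cube([67, 1579, 16]);
translate([2147, 239, 323]) cube([67, 1579, 16]);


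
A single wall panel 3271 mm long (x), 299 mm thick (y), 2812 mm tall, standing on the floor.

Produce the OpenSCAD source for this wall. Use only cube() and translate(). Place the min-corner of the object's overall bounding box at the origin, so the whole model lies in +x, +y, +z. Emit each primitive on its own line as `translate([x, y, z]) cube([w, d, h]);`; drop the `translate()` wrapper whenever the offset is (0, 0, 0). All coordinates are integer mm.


cube([3271, 299, 2812]);


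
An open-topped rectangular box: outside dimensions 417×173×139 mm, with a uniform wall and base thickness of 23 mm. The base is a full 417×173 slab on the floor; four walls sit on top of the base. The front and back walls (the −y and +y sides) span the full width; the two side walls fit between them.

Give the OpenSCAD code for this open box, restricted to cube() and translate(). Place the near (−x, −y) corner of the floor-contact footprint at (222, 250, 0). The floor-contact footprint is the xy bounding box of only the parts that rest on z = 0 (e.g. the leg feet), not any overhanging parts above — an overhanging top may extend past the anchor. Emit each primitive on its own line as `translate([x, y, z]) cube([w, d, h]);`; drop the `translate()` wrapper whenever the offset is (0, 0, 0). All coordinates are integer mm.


translate([222, 250, 0]) cube([417, 173, 23]);
translate([222, 250, 23]) cube([417, 23, 116]);
translate([222, 400, 23]) cube([417, 23, 116]);
translate([222, 273, 23]) cube([23, 127, 116]);
translate([616, 273, 23]) cube([23, 127, 116]);


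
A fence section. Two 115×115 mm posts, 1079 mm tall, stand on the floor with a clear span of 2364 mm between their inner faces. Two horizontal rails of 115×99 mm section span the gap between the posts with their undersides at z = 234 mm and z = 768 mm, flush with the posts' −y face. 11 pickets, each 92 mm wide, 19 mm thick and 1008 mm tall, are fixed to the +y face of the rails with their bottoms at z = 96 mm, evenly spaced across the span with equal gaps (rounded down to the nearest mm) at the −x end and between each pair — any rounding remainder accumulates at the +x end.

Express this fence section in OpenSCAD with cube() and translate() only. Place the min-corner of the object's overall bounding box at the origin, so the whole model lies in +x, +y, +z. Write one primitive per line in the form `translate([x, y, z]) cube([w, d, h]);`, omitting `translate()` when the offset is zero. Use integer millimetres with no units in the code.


cube([115, 115, 1079]);
translate([2479, 0, 0]) cube([115, 115, 1079]);
translate([115, 0, 234]) cube([2364, 115, 99]);
translate([115, 0, 768]) cube([2364, 115, 99]);
translate([227, 115, 96]) cube([92, 19, 1008]);
translate([431, 115, 96]) cube([92, 19, 1008]);
translate([635, 115, 96]) cube([92, 19, 1008]);
translate([839, 115, 96]) cube([92, 19, 1008]);
translate([1043, 115, 96]) cube([92, 19, 1008]);
translate([1247, 115, 96]) cube([92, 19, 1008]);
translate([1451, 115, 96]) cube([92, 19, 1008]);
translate([1655, 115, 96]) cube([92, 19, 1008]);
translate([1859, 115, 96]) cube([92, 19, 1008]);
translate([2063, 115, 96]) cube([92, 19, 1008]);
translate([2267, 115, 96]) cube([92, 19, 1008]);


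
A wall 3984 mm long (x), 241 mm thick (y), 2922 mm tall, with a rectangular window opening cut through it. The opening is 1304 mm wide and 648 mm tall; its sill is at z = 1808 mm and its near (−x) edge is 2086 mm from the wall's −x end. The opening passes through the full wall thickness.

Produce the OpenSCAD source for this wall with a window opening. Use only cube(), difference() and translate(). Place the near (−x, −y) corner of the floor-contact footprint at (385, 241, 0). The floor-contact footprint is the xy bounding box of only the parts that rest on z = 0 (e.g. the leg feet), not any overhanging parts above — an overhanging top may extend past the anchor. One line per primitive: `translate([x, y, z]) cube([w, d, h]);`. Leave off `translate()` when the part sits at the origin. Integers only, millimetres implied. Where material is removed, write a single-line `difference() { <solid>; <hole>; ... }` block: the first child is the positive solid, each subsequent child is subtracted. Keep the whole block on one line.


difference() { translate([385, 241, 0]) cube([3984, 241, 2922]); translate([2471, 241, 1808]) cube([1304, 241, 648]); }


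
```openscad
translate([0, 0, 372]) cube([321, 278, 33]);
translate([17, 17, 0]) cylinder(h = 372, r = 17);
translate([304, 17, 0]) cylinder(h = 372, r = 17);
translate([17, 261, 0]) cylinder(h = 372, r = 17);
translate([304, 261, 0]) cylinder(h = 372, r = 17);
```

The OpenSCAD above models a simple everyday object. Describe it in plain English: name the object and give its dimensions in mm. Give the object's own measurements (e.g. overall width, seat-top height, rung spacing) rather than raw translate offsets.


A simple wooden stool: a rectangular seat 321 mm (x) by 278 mm (y), 33 mm thick, top face at z = 405 mm, on four round legs, each 34 mm in diameter. The legs rest on z = 0, each leg's axis is inset half a diameter from the nearest pair of seat edges (so the leg's bounding box is flush with the corner).


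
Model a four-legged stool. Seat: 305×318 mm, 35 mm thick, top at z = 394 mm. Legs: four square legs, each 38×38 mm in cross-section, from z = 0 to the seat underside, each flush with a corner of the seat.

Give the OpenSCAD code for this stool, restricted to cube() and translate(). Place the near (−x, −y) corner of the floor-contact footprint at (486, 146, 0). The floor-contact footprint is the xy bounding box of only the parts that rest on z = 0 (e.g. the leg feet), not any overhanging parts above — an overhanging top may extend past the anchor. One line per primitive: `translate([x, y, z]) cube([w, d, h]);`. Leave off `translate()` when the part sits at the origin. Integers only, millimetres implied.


// leg_h = 394 - 35 = 359
translate([486, 146, 359]) cube([305, 318, 35]);
translate([486, 146, 0]) cube([38, 38, 359]);
translate([753, 146, 0]) cube([38, 38, 359]);
translate([486, 426, 0]) cube([38, 38, 359]);
translate([753, 426, 0]) cube([38, 38, 359]);


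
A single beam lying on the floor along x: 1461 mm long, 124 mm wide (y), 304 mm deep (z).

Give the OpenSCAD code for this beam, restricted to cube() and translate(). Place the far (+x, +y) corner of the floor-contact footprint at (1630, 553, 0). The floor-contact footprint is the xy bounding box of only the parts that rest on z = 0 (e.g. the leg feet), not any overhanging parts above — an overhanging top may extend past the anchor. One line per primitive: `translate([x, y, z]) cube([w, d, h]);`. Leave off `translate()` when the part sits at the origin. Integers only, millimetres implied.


translate([169, 429, 0]) cube([1461, 124, 304]);


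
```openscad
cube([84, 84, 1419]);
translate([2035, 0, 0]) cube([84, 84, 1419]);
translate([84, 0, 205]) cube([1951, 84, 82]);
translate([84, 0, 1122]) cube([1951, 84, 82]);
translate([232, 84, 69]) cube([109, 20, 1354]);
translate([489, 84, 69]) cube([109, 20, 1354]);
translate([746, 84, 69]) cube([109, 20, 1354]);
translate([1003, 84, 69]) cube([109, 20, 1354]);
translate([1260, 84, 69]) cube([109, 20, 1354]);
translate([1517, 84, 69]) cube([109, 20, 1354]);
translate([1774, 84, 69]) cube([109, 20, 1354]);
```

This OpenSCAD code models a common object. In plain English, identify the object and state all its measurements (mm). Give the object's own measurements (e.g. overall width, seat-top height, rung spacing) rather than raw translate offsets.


A fence section. Two 84×84 mm posts, 1419 mm tall, stand on the floor with a clear span of 1951 mm between their inner faces. Two horizontal rails of 84×82 mm section span the gap between the posts with their undersides at z = 205 mm and z = 1122 mm, flush with the posts' −y face. 7 pickets, each 109 mm wide, 20 mm thick and 1354 mm tall, are fixed to the +y face of the rails with their bottoms at z = 69 mm, spaced across the span with a 148 mm gap after the −x post and between neighbouring pickets, with 152 mm left before the +x post.


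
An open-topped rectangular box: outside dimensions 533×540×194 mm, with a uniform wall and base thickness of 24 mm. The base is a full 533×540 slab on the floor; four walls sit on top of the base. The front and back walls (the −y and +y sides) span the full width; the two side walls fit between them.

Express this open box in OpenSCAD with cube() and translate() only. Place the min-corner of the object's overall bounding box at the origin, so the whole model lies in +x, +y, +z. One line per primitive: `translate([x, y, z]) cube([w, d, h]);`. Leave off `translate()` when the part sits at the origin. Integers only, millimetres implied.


cube([533, 540, 24]);
translate([0, 0, 24]) cube([533, 24, 170]);
translate([0, 516, 24]) cube([533, 24, 170]);
translate([0, 24, 24]) cube([24, 492, 170]);
translate([509, 24, 24]) cube([24, 492, 170]);


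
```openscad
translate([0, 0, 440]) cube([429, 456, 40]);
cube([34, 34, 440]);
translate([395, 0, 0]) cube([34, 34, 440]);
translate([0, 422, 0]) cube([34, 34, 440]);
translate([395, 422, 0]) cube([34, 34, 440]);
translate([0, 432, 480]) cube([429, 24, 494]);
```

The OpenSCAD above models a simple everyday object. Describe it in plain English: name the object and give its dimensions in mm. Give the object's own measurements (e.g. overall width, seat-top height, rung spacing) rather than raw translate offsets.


A chair. The seat is a 429×456×40 mm slab with its top at z = 480 mm, on four 34×34 mm corner legs (flush with the seat edges, standing on z = 0). A flat backrest 24 mm thick, 494 mm tall, spans the full seat width and rises from the seat top along its +y edge, rear face flush with the rear of the seat.


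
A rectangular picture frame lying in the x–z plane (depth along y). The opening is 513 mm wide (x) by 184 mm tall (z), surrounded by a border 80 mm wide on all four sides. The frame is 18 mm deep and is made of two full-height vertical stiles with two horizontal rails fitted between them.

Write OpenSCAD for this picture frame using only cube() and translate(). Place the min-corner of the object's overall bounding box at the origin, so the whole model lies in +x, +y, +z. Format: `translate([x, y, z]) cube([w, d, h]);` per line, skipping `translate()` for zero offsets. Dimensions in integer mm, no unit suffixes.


cube([80, 18, 344]);
translate([593, 0, 0]) cube([80, 18, 344]);
translate([80, 0, 0]) cube([513, 18, 80]);
translate([80, 0, 264]) cube([513, 18, 80]);


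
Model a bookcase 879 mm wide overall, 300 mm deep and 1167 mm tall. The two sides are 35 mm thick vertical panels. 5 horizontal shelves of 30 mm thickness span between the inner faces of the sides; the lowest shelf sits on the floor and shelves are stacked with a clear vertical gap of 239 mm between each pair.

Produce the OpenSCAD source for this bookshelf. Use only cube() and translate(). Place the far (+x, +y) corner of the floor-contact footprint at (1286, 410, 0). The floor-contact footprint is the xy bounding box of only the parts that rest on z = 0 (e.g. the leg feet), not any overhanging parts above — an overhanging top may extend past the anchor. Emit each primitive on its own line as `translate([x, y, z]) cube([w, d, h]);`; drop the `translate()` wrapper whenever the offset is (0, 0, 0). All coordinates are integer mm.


translate([407, 110, 0]) cube([35, 300, 1167]);
translate([1251, 110, 0]) cube([35, 300, 1167]);
translate([442, 110, 0]) cube([809, 300, 30]);
translate([442, 110, 269]) cube([809, 300, 30]);
translate([442, 110, 538]) cube([809, 300, 30]);
translate([442, 110, 807]) cube([809, 300, 30]);
translate([442, 110, 1076]) cube([809, 300, 30]);


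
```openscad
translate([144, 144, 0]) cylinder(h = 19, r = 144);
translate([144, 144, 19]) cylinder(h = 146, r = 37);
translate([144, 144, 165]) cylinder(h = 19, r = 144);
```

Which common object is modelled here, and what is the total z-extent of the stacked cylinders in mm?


A spool. The overall height is 184 mm.

Three coaxial cylinders, large–small–large — a spool. Two 19 mm flanges and a 146 mm core give 19 + 146 + 19 = 184 mm.


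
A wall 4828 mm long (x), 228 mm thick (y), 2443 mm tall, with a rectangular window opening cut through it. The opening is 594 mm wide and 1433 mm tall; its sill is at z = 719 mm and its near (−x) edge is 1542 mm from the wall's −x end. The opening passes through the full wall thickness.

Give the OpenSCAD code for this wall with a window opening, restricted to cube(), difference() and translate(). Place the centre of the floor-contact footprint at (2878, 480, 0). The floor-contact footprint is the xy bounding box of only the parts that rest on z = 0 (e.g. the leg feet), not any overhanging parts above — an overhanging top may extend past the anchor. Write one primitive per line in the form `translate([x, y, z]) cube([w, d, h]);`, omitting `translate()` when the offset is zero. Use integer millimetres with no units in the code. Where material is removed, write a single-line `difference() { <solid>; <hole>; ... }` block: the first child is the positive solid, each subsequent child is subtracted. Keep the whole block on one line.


difference() { translate([464, 366, 0]) cube([4828, 228, 2443]); translate([2006, 366, 719]) cube([594, 228, 1433]); }


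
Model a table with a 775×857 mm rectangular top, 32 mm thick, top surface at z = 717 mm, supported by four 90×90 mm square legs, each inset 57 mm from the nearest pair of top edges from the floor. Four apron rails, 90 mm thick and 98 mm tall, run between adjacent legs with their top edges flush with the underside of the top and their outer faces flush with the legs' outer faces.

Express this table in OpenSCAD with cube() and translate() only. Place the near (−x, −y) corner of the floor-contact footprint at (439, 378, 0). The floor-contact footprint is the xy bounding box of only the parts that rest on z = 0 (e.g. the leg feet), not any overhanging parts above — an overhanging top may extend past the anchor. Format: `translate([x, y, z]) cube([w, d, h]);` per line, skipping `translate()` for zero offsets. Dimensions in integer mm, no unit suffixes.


translate([382, 321, 685]) cube([775, 857, 32]);
translate([439, 378, 0]) cube([90, 90, 685]);
translate([1010, 378, 0]) cube([90, 90, 685]);
translate([439, 1031, 0]) cube([90, 90, 685]);
translate([1010, 1031, 0]) cube([90, 90, 685]);
translate([529, 378, 587]) cube([481, 90, 98]);
translate([529, 1031, 587]) cube([481, 90, 98]);
translate([439, 468, 587]) cube([90, 563, 98]);
translate([1010, 468, 587]) cube([90, 563, 98]);


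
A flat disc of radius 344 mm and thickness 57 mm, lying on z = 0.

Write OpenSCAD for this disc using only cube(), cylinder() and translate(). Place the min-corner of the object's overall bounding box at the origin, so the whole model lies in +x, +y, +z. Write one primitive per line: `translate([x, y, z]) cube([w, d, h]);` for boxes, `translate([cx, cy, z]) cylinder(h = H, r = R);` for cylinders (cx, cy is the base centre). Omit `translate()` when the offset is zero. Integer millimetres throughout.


translate([344, 344, 0]) cylinder(h = 57, r = 344);


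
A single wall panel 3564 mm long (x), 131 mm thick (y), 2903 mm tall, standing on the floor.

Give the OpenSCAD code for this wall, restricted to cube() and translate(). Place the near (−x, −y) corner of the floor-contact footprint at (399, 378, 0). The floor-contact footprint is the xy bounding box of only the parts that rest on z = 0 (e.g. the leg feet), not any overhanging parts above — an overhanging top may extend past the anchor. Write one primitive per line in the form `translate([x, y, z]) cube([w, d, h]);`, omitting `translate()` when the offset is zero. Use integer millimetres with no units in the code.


translate([399, 378, 0]) cube([3564, 131, 2903]);


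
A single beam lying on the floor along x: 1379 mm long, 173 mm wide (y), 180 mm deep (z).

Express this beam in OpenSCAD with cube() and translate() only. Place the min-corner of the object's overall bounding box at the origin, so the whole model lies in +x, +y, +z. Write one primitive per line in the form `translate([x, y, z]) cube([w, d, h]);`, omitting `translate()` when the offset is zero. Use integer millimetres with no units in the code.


cube([1379, 173, 180]);


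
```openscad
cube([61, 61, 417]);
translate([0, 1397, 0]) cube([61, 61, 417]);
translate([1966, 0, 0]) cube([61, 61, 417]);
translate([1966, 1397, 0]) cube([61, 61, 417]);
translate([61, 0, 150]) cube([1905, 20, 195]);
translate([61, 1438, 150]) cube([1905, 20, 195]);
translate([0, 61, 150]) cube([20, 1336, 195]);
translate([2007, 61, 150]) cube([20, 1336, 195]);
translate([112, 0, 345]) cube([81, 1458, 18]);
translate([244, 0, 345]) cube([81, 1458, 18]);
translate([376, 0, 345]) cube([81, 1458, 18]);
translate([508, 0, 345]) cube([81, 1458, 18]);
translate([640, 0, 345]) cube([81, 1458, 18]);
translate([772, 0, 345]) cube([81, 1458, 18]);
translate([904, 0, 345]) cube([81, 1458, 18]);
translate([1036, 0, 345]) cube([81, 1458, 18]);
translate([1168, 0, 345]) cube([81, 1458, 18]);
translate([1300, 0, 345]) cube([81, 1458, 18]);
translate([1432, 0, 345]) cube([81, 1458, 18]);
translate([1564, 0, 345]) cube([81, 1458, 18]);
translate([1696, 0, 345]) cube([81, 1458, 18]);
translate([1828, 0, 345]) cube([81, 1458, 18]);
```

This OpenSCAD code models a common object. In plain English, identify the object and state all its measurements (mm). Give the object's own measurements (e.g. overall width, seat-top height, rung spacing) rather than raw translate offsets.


A bed frame 2027 mm long (x) by 1458 mm wide (y). Four 61×61 mm corner posts, 417 mm tall, at the corners of the footprint. Four rails of 20 mm thickness and 195 mm height run between adjacent posts with their undersides at z = 150 mm, their outer faces flush with the outside of the frame (the two x-running rails run between the posts' inner faces; the two y-running rails run between the posts' inner faces). 14 slats, each 81 mm wide (x) and 18 mm thick, lie across the top of the two x-running rails, running the full 1458 mm width of the frame in y; along x they sit between the end posts with a 51 mm gap after the −x posts and between neighbouring slats, leaving 57 mm before the +x posts.


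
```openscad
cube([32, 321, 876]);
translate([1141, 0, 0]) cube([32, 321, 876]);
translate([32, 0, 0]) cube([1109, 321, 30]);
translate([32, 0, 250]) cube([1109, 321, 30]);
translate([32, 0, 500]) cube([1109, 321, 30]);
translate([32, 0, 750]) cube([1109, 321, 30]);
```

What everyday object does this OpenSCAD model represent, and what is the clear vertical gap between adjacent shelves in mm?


A bookshelf. The clear shelf gap is 220 mm.

Two tall side panels with 4 horizontal boards between them — a bookshelf. The first two shelf undersides are at z = 0 and z = 250; with shelf thickness 30, the clear gap is 250 − 0 − 30 = 220 mm.


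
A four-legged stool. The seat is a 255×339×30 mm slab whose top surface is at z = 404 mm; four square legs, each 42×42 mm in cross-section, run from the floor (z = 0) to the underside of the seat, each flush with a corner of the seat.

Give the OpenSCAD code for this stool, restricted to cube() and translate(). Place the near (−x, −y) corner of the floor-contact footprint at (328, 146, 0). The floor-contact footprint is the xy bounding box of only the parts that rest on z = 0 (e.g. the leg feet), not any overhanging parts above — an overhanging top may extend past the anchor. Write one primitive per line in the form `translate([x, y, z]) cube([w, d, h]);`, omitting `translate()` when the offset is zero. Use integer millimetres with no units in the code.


translate([328, 146, 374]) cube([255, 339, 30]);
translate([328, 146, 0]) cube([42, 42, 374]);
translate([541, 146, 0]) cube([42, 42, 374]);
translate([328, 443, 0]) cube([42, 42, 374]);
translate([541, 443, 0]) cube([42, 42, 374]);


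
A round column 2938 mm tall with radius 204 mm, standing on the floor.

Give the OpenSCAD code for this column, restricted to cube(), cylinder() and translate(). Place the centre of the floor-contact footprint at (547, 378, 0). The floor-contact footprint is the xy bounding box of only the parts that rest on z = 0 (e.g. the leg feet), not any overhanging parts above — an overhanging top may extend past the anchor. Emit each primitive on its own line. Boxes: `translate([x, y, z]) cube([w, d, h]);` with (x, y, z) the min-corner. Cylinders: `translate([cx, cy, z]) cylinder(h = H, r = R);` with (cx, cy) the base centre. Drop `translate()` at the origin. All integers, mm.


translate([547, 378, 0]) cylinder(h = 2938, r = 204);


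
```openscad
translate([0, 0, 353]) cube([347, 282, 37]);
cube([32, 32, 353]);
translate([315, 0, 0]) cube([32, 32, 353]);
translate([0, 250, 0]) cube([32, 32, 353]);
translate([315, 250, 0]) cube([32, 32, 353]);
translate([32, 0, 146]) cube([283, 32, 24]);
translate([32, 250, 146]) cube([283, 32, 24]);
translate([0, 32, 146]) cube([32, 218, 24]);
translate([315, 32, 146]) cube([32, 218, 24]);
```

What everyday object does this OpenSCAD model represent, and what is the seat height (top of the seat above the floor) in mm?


A stool. The seat height is 390 mm.

A 347×282×37 slab at z = 353 on four corner posts — a stool. The seat top is 353 + 37 = 390 mm.


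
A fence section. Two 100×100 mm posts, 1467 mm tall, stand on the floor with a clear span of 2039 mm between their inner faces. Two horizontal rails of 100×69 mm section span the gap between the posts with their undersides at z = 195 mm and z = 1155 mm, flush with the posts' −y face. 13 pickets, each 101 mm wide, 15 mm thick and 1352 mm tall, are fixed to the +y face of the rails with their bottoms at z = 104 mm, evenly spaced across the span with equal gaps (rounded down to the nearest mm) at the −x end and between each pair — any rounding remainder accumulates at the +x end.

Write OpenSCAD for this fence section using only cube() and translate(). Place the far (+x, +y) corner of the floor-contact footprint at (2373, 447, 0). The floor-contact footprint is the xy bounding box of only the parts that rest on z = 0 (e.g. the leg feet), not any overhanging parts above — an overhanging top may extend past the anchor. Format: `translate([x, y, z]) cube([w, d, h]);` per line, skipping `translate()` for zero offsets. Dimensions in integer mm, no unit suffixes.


translate([134, 347, 0]) cube([100, 100, 1467]);
translate([2273, 347, 0]) cube([100, 100, 1467]);
translate([234, 347, 195]) cube([2039, 100, 69]);
translate([234, 347, 1155]) cube([2039, 100, 69]);
translate([285, 447, 104]) cube([101, 15, 1352]);
translate([437, 447, 104]) cube([101, 15, 1352]);
translate([589, 447, 104]) cube([101, 15, 1352]);
translate([741, 447, 104]) cube([101, 15, 1352]);
translate([893, 447, 104]) cube([101, 15, 1352]);
translate([1045, 447, 104]) cube([101, 15, 1352]);
translate([1197, 447, 104]) cube([101, 15, 1352]);
translate([1349, 447, 104]) cube([101, 15, 1352]);
translate([1501, 447, 104]) cube([101, 15, 1352]);
translate([1653, 447, 104]) cube([101, 15, 1352]);
translate([1805, 447, 104]) cube([101, 15, 1352]);
translate([1957, 447, 104]) cube([101, 15, 1352]);
translate([2109, 447, 104]) cube([101, 15, 1352]);


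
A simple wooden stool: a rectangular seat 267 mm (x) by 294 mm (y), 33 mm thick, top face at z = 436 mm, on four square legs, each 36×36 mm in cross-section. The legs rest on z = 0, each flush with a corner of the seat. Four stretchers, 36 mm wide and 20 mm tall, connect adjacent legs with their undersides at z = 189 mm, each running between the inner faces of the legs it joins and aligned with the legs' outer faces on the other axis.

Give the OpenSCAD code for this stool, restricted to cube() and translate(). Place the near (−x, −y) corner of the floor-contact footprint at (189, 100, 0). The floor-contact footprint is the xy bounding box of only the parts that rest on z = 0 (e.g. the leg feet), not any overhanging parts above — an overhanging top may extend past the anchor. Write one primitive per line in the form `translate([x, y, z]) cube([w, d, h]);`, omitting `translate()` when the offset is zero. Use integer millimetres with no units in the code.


translate([189, 100, 403]) cube([267, 294, 33]);
translate([189, 100, 0]) cube([36, 36, 403]);
translate([420, 100, 0]) cube([36, 36, 403]);
translate([189, 358, 0]) cube([36, 36, 403]);
translate([420, 358, 0]) cube([36, 36, 403]);
translate([225, 100, 189]) cube([195, 36, 20]);
translate([225, 358, 189]) cube([195, 36, 20]);
translate([189, 136, 189]) cube([36, 222, 20]);
translate([420, 136, 189]) cube([36, 222, 20]);


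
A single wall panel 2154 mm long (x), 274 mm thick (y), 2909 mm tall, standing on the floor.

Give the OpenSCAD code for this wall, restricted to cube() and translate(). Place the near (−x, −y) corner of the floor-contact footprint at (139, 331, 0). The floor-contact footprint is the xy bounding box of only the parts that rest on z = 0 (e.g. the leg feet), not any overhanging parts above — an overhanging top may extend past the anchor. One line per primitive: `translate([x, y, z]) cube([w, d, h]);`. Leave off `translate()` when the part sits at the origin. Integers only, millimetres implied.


translate([139, 331, 0]) cube([2154, 274, 2909]);


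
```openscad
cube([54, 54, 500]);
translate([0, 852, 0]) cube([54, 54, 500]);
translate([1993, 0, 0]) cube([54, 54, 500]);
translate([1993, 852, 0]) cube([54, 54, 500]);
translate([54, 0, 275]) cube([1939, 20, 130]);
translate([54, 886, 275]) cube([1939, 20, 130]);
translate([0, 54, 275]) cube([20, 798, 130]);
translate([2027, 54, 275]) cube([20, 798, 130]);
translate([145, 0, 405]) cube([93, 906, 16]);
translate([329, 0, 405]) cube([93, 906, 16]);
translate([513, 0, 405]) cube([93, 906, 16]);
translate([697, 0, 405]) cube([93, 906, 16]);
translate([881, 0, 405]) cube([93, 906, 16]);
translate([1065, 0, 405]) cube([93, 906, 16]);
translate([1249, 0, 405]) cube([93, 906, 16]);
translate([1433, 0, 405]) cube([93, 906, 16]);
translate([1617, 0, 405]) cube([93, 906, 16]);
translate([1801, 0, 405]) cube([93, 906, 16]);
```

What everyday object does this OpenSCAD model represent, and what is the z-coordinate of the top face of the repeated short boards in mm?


A bed frame. The slat-top height is 421 mm.

Four posts, four rails, and a row of slats — a bed frame. Slats sit on the rails at z = 275 + 130 = 405; with slat thickness 16, the top is 421 mm.


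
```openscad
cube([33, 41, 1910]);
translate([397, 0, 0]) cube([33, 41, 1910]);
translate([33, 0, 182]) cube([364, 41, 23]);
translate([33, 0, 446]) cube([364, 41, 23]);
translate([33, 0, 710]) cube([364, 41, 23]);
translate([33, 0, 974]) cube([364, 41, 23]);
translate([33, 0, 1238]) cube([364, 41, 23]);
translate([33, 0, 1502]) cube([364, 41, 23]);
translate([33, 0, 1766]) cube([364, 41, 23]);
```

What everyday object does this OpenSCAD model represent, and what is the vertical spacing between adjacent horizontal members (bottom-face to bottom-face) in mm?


A ladder. The rung spacing is 264 mm.

Two tall 33×41 posts with 7 short bars between them — a ladder. Adjacent rungs sit at z = 182 and z = 446, so the spacing is 446 − 182 = 264 mm.


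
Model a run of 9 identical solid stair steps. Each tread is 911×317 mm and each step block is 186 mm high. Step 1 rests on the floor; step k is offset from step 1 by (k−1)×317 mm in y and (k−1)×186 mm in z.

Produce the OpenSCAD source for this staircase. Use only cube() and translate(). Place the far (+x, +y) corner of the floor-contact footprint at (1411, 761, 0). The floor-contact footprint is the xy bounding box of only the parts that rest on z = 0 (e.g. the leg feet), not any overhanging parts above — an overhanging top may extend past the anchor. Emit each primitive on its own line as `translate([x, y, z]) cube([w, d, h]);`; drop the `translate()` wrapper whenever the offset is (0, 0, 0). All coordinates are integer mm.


translate([500, 444, 0]) cube([911, 317, 186]);
translate([500, 761, 186]) cube([911, 317, 186]);
translate([500, 1078, 372]) cube([911, 317, 186]);
translate([500, 1395, 558]) cube([911, 317, 186]);
translate([500, 1712, 744]) cube([911, 317, 186]);
translate([500, 2029, 930]) cube([911, 317, 186]);
translate([500, 2346, 1116]) cube([911, 317, 186]);
translate([500, 2663, 1302]) cube([911, 317, 186]);
translate([500, 2980, 1488]) cube([911, 317, 186]);


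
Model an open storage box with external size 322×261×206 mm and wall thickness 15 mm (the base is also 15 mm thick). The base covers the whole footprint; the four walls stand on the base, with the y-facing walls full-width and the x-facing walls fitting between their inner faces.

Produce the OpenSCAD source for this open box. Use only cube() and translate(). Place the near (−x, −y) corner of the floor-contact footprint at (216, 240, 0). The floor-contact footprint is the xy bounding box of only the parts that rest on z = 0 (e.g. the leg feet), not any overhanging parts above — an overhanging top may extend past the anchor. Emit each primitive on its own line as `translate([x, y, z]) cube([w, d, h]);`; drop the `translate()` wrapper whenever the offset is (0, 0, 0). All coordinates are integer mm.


translate([216, 240, 0]) cube([322, 261, 15]);
translate([216, 240, 15]) cube([322, 15, 191]);
translate([216, 486, 15]) cube([322, 15, 191]);
translate([216, 255, 15]) cube([15, 231, 191]);
translate([523, 255, 15]) cube([15, 231, 191]);


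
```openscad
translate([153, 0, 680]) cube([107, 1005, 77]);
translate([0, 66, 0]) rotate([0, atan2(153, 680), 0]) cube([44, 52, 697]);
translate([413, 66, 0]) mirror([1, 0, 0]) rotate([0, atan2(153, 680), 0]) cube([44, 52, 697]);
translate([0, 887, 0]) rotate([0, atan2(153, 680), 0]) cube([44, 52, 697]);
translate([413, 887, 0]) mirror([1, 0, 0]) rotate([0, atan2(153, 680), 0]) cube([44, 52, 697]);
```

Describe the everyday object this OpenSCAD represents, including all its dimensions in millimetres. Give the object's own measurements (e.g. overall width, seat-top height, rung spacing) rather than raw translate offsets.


A sawhorse. A 107×1005×77 mm beam (x, y, z) sits on two A-frame leg pairs. Each pair is two raked legs of 44×52 mm section (52 mm along y) splaying symmetrically in x. Each leg rises 680 mm vertically over 153 mm of horizontal reach and is 697 mm long along its own axis. Every leg's outer bottom edge rests on the floor and its outer top edge meets a bottom edge of the beam — the left legs (tilting toward +x) meet the beam's −x bottom edge, the right legs (their mirror images, tilting toward −x) meet its +x bottom edge — so the leg tops tuck under the beam, the beam's underside is 680 mm above the floor, and the feet are 413 mm apart outside-to-outside with the beam centred between them. The two leg pairs are set in 66 mm from either end of the beam.
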